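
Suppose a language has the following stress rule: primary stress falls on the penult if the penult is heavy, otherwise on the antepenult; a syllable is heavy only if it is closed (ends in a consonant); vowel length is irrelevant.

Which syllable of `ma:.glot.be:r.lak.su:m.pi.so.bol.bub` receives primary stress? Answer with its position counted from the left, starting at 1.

Weights: 7 so L, 8 bol H, 9 bub H.
The penult (syllable 8, bol) is heavy, so it takes stress.
Primary stress: syllable 8 → ma:.glot.be:r.lak.su:m.pi.so.ˈbol.bub.

8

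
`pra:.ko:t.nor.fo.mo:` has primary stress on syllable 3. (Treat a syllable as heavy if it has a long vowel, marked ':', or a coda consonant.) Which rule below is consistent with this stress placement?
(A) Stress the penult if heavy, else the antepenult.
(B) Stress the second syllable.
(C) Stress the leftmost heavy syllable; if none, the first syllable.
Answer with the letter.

A

Rule A → syllable 3 ✓.
Rule B → syllable 2 (observed: 3).
Rule C → syllable 1 (observed: 3).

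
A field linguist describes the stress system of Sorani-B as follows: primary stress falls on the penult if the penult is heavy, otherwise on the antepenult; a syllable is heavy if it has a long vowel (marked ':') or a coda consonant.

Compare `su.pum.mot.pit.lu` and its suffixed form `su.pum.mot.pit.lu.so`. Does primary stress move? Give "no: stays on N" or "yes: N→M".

Base `su.pum.mot.pit.lu` (5 syllables):
  Weights: 3 mot H, 4 pit H, 5 lu L.
  The penult (syllable 4, pit) is heavy, so it takes stress.
  → primary stress on syllable 4.
Suffixed `su.pum.mot.pit.lu.so` (6 syllables):
  Weights: 4 pit H, 5 lu L, 6 so L.
  The penult (syllable 5, lu) is light, so stress falls on the antepenult (syllable 4, pit).
  → primary stress on syllable 4.

no: stays on 4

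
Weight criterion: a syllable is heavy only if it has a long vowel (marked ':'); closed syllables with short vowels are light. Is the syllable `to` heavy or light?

light

`to`: short vowel, open (no coda). Short vowel → light.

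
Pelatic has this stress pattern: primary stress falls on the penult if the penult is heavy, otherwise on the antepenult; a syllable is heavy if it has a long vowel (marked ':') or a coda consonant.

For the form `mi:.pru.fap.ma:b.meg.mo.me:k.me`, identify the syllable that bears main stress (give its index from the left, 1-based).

Weights: 6 mo L, 7 me:k H, 8 me L.
The penult (syllable 7, me:k) is heavy, so it takes stress.
Primary stress: syllable 7 → mi:.pru.fap.ma:b.meg.mo.ˈme:k.me.

7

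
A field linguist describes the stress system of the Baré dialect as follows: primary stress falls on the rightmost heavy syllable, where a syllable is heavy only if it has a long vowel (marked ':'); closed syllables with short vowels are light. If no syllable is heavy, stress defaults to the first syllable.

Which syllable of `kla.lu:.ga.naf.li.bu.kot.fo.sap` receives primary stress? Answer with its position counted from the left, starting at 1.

2

Weights: 1 kla L, 2 lu: H, 3 ga L, 4 naf L, 5 li L, 6 bu L, 7 kot L, 8 fo L, 9 sap L.
Heavy syllables in the domain: 2. The rightmost is syllable 2 (lu:).
Primary stress: syllable 2 → kla.ˈlu:.ga.naf.li.bu.kot.fo.sap.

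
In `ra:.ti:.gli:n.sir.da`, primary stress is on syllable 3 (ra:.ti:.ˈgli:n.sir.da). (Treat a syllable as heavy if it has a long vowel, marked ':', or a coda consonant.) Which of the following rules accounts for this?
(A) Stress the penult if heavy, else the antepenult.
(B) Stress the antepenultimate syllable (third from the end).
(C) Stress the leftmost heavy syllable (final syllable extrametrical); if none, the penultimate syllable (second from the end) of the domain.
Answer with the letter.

Rule A → syllable 4 (observed: 3).
Rule B → syllable 3 ✓.
Rule C → syllable 1 (observed: 3).

B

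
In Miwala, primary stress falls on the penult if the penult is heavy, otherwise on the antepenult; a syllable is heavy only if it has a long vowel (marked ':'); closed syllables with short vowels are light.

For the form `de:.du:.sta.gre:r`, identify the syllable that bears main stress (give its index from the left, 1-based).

2

Weights: 2 du: H, 3 sta L, 4 gre:r H.
The penult (syllable 3, sta) is light, so stress falls on the antepenult (syllable 2, du:).
Primary stress: syllable 2 → de:.ˈdu:.sta.gre:r.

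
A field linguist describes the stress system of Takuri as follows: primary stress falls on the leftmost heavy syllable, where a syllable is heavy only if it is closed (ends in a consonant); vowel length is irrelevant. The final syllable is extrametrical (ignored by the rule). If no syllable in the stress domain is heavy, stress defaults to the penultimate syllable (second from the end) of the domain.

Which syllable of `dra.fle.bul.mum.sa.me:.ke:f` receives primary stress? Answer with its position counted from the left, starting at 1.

3

The final syllable (7, ke:f) is extrametrical; the stress domain is syllables 1–6.
Weights: 1 dra L, 2 fle L, 3 bul H, 4 mum H, 5 sa L, 6 me: L.
Heavy syllables in the domain: 3, 4. The leftmost is syllable 3 (bul).
Primary stress: syllable 3 → dra.fle.ˈbul.mum.sa.me:.ke:f.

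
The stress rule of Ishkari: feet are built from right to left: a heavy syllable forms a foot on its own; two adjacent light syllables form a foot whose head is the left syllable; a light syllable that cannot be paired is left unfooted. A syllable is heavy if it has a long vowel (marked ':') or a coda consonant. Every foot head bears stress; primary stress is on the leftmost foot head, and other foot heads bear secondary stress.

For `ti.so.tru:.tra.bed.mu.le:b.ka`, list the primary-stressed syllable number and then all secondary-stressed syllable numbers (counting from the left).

primary 1, secondary 3, 5, 7

Weights: 1 ti L, 2 so L, 3 tru: H, 4 tra L, 5 bed H, 6 mu L, 7 le:b H, 8 ka L.
Parse right to left (heavy = foot alone; LL = one foot; stranded L unfooted): (ˈti.so) (ˈtru:) tra (ˈbed) mu (ˈle:b) ka.
Foot heads: 1, 3, 5, 7.
Primary stress on the leftmost head = syllable 1.
Secondary stress on 3, 5, 7: ˈti.so.ˌtru:.tra.ˌbed.mu.ˌle:b.ka.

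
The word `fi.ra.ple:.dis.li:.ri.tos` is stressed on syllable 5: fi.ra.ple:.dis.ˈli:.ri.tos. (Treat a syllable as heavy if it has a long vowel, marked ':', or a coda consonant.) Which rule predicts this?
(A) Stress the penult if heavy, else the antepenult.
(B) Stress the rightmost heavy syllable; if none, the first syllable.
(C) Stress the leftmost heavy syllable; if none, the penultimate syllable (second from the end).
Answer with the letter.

Rule A → syllable 5 ✓.
Rule B → syllable 7 (observed: 5).
Rule C → syllable 3 (observed: 5).

A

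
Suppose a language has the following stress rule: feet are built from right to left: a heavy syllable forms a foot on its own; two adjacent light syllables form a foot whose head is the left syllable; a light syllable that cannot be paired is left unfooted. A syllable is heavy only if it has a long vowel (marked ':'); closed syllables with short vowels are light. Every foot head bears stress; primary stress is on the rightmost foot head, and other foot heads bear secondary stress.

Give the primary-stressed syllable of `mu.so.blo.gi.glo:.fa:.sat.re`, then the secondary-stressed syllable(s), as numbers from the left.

Weights: 1 mu L, 2 so L, 3 blo L, 4 gi L, 5 glo: H, 6 fa: H, 7 sat L, 8 re L.
Parse right to left (heavy = foot alone; LL = one foot; stranded L unfooted): (ˈmu.so) (ˈblo.gi) (ˈglo:) (ˈfa:) (ˈsat.re).
Foot heads: 1, 3, 5, 6, 7.
Primary stress on the rightmost head = syllable 7.
Secondary stress on 1, 3, 5, 6: ˌmu.so.ˌblo.gi.ˌglo:.ˌfa:.ˈsat.re.

primary 7, secondary 1, 3, 5, 6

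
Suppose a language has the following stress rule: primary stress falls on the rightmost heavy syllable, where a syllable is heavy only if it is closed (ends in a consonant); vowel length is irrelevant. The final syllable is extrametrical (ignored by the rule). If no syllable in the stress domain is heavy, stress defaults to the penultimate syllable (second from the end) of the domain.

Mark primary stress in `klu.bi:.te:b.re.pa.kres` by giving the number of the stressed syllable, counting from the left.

3

The final syllable (6, kres) is extrametrical; the stress domain is syllables 1–5.
Weights: 1 klu L, 2 bi: L, 3 te:b H, 4 re L, 5 pa L.
Heavy syllables in the domain: 3. The rightmost is syllable 3 (te:b).
Primary stress: syllable 3 → klu.bi:.ˈte:b.re.pa.kres.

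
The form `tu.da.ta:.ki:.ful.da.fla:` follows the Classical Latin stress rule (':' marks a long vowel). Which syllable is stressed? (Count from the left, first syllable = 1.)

Classical Latin: stress the penult if heavy (long vowel or closed), else the antepenult.
Weights: 5 ful H, 6 da L, 7 fla: H.
The penult (syllable 6, da) is light, so stress falls on the antepenult (syllable 5, ful).
Stress on syllable 5: tu.da.ta:.ki:.ˈful.da.fla:.

5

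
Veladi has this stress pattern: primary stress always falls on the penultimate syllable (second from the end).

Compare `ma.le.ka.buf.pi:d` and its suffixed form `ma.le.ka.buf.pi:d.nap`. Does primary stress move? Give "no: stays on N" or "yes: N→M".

Base `ma.le.ka.buf.pi:d` (5 syllables):
  The word has 5 syllables; the penultimate syllable (second from the end) is syllable 4 (buf).
  → primary stress on syllable 4.
Suffixed `ma.le.ka.buf.pi:d.nap` (6 syllables):
  The word has 6 syllables; the penultimate syllable (second from the end) is syllable 5 (pi:d).
  → primary stress on syllable 5.

yes: 4→5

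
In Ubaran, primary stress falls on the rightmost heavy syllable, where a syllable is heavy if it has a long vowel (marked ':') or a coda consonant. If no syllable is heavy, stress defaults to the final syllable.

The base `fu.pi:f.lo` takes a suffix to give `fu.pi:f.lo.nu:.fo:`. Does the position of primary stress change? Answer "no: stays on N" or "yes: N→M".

Base `fu.pi:f.lo` (3 syllables):
  Weights: 1 fu L, 2 pi:f H, 3 lo L.
  Heavy syllables in the domain: 2. The rightmost is syllable 2 (pi:f).
  → primary stress on syllable 2.
Suffixed `fu.pi:f.lo.nu:.fo:` (5 syllables):
  Weights: 1 fu L, 2 pi:f H, 3 lo L, 4 nu: H, 5 fo: H.
  Heavy syllables in the domain: 2, 4, 5. The rightmost is syllable 5 (fo:).
  → primary stress on syllable 5.

yes: 2→5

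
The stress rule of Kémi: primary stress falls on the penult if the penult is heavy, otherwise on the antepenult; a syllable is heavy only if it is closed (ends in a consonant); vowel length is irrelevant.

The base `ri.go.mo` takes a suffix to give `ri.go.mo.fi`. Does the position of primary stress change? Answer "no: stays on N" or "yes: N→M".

Base `ri.go.mo` (3 syllables):
  Weights: 1 ri L, 2 go L, 3 mo L.
  The penult (syllable 2, go) is light, so stress falls on the antepenult (syllable 1, ri).
  → primary stress on syllable 1.
Suffixed `ri.go.mo.fi` (4 syllables):
  Weights: 2 go L, 3 mo L, 4 fi L.
  The penult (syllable 3, mo) is light, so stress falls on the antepenult (syllable 2, go).
  → primary stress on syllable 2.

yes: 1→2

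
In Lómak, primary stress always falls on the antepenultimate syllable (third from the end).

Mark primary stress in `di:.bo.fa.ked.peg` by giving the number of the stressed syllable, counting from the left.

The word has 5 syllables; the antepenultimate syllable (third from the end) is syllable 3 (fa).
Primary stress: syllable 3 → di:.bo.ˈfa.ked.peg.

3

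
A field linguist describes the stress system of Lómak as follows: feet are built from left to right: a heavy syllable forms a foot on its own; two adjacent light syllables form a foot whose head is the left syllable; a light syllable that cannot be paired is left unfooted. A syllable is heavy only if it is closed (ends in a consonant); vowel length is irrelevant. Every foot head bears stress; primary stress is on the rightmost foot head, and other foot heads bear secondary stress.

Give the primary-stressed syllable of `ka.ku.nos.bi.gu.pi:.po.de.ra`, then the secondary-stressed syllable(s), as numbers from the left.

primary 8, secondary 1, 3, 4, 6

Weights: 1 ka L, 2 ku L, 3 nos H, 4 bi L, 5 gu L, 6 pi: L, 7 po L, 8 de L, 9 ra L.
Parse left to right (heavy = foot alone; LL = one foot; stranded L unfooted): (ˈka.ku) (ˈnos) (ˈbi.gu) (ˈpi:.po) (ˈde.ra).
Foot heads: 1, 3, 4, 6, 8.
Primary stress on the rightmost head = syllable 8.
Secondary stress on 1, 3, 4, 6: ˌka.ku.ˌnos.ˌbi.gu.ˌpi:.po.ˈde.ra.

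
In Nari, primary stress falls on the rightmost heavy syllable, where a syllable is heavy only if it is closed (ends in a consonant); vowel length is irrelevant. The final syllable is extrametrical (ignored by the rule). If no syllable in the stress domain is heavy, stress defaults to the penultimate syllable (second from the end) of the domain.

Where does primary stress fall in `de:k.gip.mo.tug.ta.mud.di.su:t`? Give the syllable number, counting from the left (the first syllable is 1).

The final syllable (8, su:t) is extrametrical; the stress domain is syllables 1–7.
Weights: 1 de:k H, 2 gip H, 3 mo L, 4 tug H, 5 ta L, 6 mud H, 7 di L.
Heavy syllables in the domain: 1, 2, 4, 6. The rightmost is syllable 6 (mud).
Primary stress: syllable 6 → de:k.gip.mo.tug.ta.ˈmud.di.su:t.

6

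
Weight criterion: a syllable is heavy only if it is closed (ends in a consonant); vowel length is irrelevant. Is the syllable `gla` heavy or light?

light

`gla`: short vowel, open (no coda). Open (no coda) → light.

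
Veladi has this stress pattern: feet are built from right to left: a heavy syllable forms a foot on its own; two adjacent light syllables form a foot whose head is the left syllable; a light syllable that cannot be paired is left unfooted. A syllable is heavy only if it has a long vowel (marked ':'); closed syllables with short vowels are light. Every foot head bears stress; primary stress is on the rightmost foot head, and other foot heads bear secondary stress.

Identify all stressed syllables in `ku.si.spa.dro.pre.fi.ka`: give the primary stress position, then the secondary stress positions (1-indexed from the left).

Weights: 1 ku L, 2 si L, 3 spa L, 4 dro L, 5 pre L, 6 fi L, 7 ka L.
Parse right to left (heavy = foot alone; LL = one foot; stranded L unfooted): ku (ˈsi.spa) (ˈdro.pre) (ˈfi.ka).
Foot heads: 2, 4, 6.
Primary stress on the rightmost head = syllable 6.
Secondary stress on 2, 4: ku.ˌsi.spa.ˌdro.pre.ˈfi.ka.

primary 6, secondary 2, 4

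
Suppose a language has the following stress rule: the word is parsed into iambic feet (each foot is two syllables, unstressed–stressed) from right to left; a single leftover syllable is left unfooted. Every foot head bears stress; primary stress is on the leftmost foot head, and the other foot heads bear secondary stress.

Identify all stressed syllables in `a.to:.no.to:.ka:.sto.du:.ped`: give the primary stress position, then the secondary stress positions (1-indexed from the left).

primary 2, secondary 4, 6, 8

Parse right to left into iambic (σˈσ) feet: (a.ˈto:) (no.ˈto:) (ka:.ˈsto) (du:.ˈped).
Foot heads (stressed positions): 2, 4, 6, 8.
End Rule Leftmost: primary stress on the leftmost head = syllable 2.
Secondary stress on 4, 6, 8: a.ˈto:.no.ˌto:.ka:.ˌsto.du:.ˌped.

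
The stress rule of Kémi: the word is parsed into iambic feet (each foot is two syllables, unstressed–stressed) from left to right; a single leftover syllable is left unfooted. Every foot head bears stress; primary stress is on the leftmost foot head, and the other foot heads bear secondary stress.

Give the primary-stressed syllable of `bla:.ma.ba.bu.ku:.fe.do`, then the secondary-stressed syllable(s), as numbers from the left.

primary 2, secondary 4, 6

Parse left to right into iambic (σˈσ) feet: (bla:.ˈma) (ba.ˈbu) (ku:.ˈfe) do. Syllable 7 is left unfooted.
Foot heads (stressed positions): 2, 4, 6.
End Rule Leftmost: primary stress on the leftmost head = syllable 2.
Secondary stress on 4, 6: bla:.ˈma.ba.ˌbu.ku:.ˌfe.do.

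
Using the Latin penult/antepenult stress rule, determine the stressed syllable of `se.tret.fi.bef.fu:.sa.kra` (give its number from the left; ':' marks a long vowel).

5

Classical Latin: stress the penult if heavy (long vowel or closed), else the antepenult.
Weights: 5 fu: H, 6 sa L, 7 kra L.
The penult (syllable 6, sa) is light, so stress falls on the antepenult (syllable 5, fu:).
Stress on syllable 5: se.tret.fi.bef.ˈfu:.sa.kra.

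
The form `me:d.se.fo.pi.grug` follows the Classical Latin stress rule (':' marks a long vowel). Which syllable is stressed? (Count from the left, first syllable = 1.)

Classical Latin: stress the penult if heavy (long vowel or closed), else the antepenult.
Weights: 3 fo L, 4 pi L, 5 grug H.
The penult (syllable 4, pi) is light, so stress falls on the antepenult (syllable 3, fo).
Stress on syllable 3: me:d.se.ˈfo.pi.grug.

3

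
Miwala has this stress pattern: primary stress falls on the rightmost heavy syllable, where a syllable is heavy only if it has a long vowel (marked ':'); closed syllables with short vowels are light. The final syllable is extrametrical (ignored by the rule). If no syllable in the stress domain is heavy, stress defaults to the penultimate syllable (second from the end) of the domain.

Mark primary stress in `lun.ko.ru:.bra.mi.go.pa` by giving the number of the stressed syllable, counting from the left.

3

The final syllable (7, pa) is extrametrical; the stress domain is syllables 1–6.
Weights: 1 lun L, 2 ko L, 3 ru: H, 4 bra L, 5 mi L, 6 go L.
Heavy syllables in the domain: 3. The rightmost is syllable 3 (ru:).
Primary stress: syllable 3 → lun.ko.ˈru:.bra.mi.go.pa.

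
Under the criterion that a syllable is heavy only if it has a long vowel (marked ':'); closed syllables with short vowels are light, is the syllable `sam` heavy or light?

light

`sam`: short vowel, closed (coda /m/). Short vowel → light.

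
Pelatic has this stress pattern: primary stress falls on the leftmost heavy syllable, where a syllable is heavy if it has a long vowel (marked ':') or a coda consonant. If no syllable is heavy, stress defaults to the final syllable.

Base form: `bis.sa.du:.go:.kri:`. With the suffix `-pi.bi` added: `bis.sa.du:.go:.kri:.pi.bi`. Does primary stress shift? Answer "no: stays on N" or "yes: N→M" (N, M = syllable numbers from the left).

Base `bis.sa.du:.go:.kri:` (5 syllables):
  Weights: 1 bis H, 2 sa L, 3 du: H, 4 go: H, 5 kri: H.
  Heavy syllables in the domain: 1, 3, 4, 5. The leftmost is syllable 1 (bis).
  → primary stress on syllable 1.
Suffixed `bis.sa.du:.go:.kri:.pi.bi` (7 syllables):
  Weights: 1 bis H, 2 sa L, 3 du: H, 4 go: H, 5 kri: H, 6 pi L, 7 bi L.
  Heavy syllables in the domain: 1, 3, 4, 5. The leftmost is syllable 1 (bis).
  → primary stress on syllable 1.

no: stays on 1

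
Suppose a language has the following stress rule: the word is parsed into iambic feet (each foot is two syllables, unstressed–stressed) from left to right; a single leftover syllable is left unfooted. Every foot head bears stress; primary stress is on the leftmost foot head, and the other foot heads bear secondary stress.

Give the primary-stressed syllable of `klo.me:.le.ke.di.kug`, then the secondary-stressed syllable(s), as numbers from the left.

primary 2, secondary 4, 6

Parse left to right into iambic (σˈσ) feet: (klo.ˈme:) (le.ˈke) (di.ˈkug).
Foot heads (stressed positions): 2, 4, 6.
End Rule Leftmost: primary stress on the leftmost head = syllable 2.
Secondary stress on 4, 6: klo.ˈme:.le.ˌke.di.ˌkug.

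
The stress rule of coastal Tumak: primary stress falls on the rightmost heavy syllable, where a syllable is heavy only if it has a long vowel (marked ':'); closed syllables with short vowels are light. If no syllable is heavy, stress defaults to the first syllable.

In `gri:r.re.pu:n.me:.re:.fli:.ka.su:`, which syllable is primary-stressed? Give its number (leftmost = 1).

Weights: 1 gri:r H, 2 re L, 3 pu:n H, 4 me: H, 5 re: H, 6 fli: H, 7 ka L, 8 su: H.
Heavy syllables in the domain: 1, 3, 4, 5, 6, 8. The rightmost is syllable 8 (su:).
Primary stress: syllable 8 → gri:r.re.pu:n.me:.re:.fli:.ka.ˈsu:.

8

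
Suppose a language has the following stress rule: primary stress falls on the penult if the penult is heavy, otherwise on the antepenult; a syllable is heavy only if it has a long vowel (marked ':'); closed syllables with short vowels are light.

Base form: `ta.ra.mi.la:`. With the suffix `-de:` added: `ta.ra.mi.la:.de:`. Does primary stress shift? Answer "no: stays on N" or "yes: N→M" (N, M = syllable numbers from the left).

yes: 2→4

Base `ta.ra.mi.la:` (4 syllables):
  Weights: 2 ra L, 3 mi L, 4 la: H.
  The penult (syllable 3, mi) is light, so stress falls on the antepenult (syllable 2, ra).
  → primary stress on syllable 2.
Suffixed `ta.ra.mi.la:.de:` (5 syllables):
  Weights: 3 mi L, 4 la: H, 5 de: H.
  The penult (syllable 4, la:) is heavy, so it takes stress.
  → primary stress on syllable 4.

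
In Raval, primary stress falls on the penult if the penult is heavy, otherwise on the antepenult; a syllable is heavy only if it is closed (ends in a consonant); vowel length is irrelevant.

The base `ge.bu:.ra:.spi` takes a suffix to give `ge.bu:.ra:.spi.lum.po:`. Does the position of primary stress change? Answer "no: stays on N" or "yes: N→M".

yes: 2→5

Base `ge.bu:.ra:.spi` (4 syllables):
  Weights: 2 bu: L, 3 ra: L, 4 spi L.
  The penult (syllable 3, ra:) is light, so stress falls on the antepenult (syllable 2, bu:).
  → primary stress on syllable 2.
Suffixed `ge.bu:.ra:.spi.lum.po:` (6 syllables):
  Weights: 4 spi L, 5 lum H, 6 po: L.
  The penult (syllable 5, lum) is heavy, so it takes stress.
  → primary stress on syllable 5.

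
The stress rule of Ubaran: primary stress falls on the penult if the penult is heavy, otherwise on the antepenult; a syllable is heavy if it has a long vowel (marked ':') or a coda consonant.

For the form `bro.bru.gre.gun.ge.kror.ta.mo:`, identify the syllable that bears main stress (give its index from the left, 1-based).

6

Weights: 6 kror H, 7 ta L, 8 mo: H.
The penult (syllable 7, ta) is light, so stress falls on the antepenult (syllable 6, kror).
Primary stress: syllable 6 → bro.bru.gre.gun.ge.ˈkror.ta.mo:.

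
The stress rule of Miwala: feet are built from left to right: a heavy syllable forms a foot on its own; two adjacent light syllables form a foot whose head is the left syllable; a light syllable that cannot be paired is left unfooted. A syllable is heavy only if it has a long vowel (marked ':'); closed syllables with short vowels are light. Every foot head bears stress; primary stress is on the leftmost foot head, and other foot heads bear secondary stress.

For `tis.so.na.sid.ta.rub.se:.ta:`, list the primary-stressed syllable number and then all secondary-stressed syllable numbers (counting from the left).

primary 1, secondary 3, 5, 7, 8

Weights: 1 tis L, 2 so L, 3 na L, 4 sid L, 5 ta L, 6 rub L, 7 se: H, 8 ta: H.
Parse left to right (heavy = foot alone; LL = one foot; stranded L unfooted): (ˈtis.so) (ˈna.sid) (ˈta.rub) (ˈse:) (ˈta:).
Foot heads: 1, 3, 5, 7, 8.
Primary stress on the leftmost head = syllable 1.
Secondary stress on 3, 5, 7, 8: ˈtis.so.ˌna.sid.ˌta.rub.ˌse:.ˌta:.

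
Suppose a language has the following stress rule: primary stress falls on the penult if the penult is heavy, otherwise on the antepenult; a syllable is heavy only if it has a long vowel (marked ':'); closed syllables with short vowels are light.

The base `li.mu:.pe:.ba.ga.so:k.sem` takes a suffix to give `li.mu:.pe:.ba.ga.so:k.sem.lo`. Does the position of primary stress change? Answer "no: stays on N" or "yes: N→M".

Base `li.mu:.pe:.ba.ga.so:k.sem` (7 syllables):
  Weights: 5 ga L, 6 so:k H, 7 sem L.
  The penult (syllable 6, so:k) is heavy, so it takes stress.
  → primary stress on syllable 6.
Suffixed `li.mu:.pe:.ba.ga.so:k.sem.lo` (8 syllables):
  Weights: 6 so:k H, 7 sem L, 8 lo L.
  The penult (syllable 7, sem) is light, so stress falls on the antepenult (syllable 6, so:k).
  → primary stress on syllable 6.

no: stays on 6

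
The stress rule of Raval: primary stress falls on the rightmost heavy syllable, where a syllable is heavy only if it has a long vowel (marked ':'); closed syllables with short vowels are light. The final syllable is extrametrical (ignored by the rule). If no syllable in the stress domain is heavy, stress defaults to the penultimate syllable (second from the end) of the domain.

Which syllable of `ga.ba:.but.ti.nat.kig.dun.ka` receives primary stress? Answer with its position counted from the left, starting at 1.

The final syllable (8, ka) is extrametrical; the stress domain is syllables 1–7.
Weights: 1 ga L, 2 ba: H, 3 but L, 4 ti L, 5 nat L, 6 kig L, 7 dun L.
Heavy syllables in the domain: 2. The rightmost is syllable 2 (ba:).
Primary stress: syllable 2 → ga.ˈba:.but.ti.nat.kig.dun.ka.

2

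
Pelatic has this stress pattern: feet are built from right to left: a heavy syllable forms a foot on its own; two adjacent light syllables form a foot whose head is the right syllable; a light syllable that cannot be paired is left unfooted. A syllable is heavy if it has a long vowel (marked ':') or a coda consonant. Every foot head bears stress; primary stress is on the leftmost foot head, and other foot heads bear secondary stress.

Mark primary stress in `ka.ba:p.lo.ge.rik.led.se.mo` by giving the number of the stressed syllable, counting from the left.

Weights: 1 ka L, 2 ba:p H, 3 lo L, 4 ge L, 5 rik H, 6 led H, 7 se L, 8 mo L.
Parse right to left (heavy = foot alone; LL = one foot; stranded L unfooted): ka (ˈba:p) (lo.ˈge) (ˈrik) (ˈled) (se.ˈmo).
Foot heads: 2, 4, 5, 6, 8.
Primary stress on the leftmost head = syllable 2.
Primary stress: syllable 2 → ka.ˈba:p.lo.ge.rik.led.se.mo.

2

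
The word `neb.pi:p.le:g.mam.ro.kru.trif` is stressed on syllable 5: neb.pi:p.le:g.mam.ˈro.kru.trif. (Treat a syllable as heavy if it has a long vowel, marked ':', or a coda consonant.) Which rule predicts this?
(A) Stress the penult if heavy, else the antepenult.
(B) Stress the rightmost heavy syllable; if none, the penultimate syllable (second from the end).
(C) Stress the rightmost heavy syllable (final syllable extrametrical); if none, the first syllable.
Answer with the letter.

Rule A → syllable 5 ✓.
Rule B → syllable 7 (observed: 5).
Rule C → syllable 4 (observed: 5).

A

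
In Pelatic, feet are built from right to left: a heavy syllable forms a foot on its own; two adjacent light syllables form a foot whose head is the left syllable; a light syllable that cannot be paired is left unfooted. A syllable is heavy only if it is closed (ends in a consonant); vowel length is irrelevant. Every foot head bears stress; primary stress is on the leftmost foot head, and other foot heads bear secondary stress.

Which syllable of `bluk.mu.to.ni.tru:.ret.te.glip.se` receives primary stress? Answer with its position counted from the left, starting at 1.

Weights: 1 bluk H, 2 mu L, 3 to L, 4 ni L, 5 tru: L, 6 ret H, 7 te L, 8 glip H, 9 se L.
Parse right to left (heavy = foot alone; LL = one foot; stranded L unfooted): (ˈbluk) (ˈmu.to) (ˈni.tru:) (ˈret) te (ˈglip) se.
Foot heads: 1, 2, 4, 6, 8.
Primary stress on the leftmost head = syllable 1.
Primary stress: syllable 1 → ˈbluk.mu.to.ni.tru:.ret.te.glip.se.

1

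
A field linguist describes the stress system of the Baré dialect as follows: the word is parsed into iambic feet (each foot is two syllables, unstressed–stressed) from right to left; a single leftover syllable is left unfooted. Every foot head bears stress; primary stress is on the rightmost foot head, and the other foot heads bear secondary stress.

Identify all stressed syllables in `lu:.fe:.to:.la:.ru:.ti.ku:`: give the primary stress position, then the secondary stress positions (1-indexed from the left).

Parse right to left into iambic (σˈσ) feet: lu: (fe:.ˈto:) (la:.ˈru:) (ti.ˈku:). Syllable 1 is left unfooted.
Foot heads (stressed positions): 3, 5, 7.
End Rule Rightmost: primary stress on the rightmost head = syllable 7.
Secondary stress on 3, 5: lu:.fe:.ˌto:.la:.ˌru:.ti.ˈku:.

primary 7, secondary 3, 5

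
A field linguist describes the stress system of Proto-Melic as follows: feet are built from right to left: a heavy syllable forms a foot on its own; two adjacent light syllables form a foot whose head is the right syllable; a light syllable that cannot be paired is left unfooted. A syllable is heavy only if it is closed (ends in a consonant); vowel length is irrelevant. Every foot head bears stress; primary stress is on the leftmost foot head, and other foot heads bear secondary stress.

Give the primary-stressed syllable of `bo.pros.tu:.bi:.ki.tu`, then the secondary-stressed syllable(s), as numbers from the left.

primary 2, secondary 4, 6

Weights: 1 bo L, 2 pros H, 3 tu: L, 4 bi: L, 5 ki L, 6 tu L.
Parse right to left (heavy = foot alone; LL = one foot; stranded L unfooted): bo (ˈpros) (tu:.ˈbi:) (ki.ˈtu).
Foot heads: 2, 4, 6.
Primary stress on the leftmost head = syllable 2.
Secondary stress on 4, 6: bo.ˈpros.tu:.ˌbi:.ki.ˌtu.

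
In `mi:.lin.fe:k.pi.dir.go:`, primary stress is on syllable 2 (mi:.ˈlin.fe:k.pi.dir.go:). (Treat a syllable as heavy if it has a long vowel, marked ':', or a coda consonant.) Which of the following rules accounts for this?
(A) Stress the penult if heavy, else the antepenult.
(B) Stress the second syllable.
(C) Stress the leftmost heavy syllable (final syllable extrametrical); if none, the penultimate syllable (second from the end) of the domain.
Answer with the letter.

Rule A → syllable 5 (observed: 2).
Rule B → syllable 2 ✓.
Rule C → syllable 1 (observed: 2).

B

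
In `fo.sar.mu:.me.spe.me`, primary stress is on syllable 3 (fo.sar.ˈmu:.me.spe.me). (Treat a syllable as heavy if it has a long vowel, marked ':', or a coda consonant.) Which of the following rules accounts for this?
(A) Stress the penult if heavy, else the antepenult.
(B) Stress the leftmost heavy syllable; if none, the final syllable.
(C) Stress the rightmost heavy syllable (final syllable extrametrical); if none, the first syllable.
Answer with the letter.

Rule A → syllable 4 (observed: 3).
Rule B → syllable 2 (observed: 3).
Rule C → syllable 3 ✓.

C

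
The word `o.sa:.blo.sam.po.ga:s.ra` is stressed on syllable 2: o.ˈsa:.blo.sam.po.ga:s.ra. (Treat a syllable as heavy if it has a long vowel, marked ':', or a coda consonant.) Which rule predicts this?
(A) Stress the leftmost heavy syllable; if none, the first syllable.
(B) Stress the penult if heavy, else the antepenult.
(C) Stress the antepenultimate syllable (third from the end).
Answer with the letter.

Rule A → syllable 2 ✓.
Rule B → syllable 6 (observed: 2).
Rule C → syllable 5 (observed: 2).

A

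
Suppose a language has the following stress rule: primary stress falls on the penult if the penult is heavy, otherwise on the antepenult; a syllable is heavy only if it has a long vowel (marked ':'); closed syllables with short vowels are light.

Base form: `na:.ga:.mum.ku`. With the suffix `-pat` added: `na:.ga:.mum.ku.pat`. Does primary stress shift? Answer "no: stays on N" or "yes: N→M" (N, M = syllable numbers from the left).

Base `na:.ga:.mum.ku` (4 syllables):
  Weights: 2 ga: H, 3 mum L, 4 ku L.
  The penult (syllable 3, mum) is light, so stress falls on the antepenult (syllable 2, ga:).
  → primary stress on syllable 2.
Suffixed `na:.ga:.mum.ku.pat` (5 syllables):
  Weights: 3 mum L, 4 ku L, 5 pat L.
  The penult (syllable 4, ku) is light, so stress falls on the antepenult (syllable 3, mum).
  → primary stress on syllable 3.

yes: 2→3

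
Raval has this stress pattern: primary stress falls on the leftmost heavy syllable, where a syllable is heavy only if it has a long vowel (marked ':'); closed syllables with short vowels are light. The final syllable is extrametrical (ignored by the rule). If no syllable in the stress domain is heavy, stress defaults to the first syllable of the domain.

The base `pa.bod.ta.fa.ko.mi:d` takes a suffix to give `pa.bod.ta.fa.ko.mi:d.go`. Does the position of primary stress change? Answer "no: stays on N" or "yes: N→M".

yes: 1→6

Base `pa.bod.ta.fa.ko.mi:d` (6 syllables):
  The final syllable (6, mi:d) is extrametrical; the stress domain is syllables 1–5.
  Weights: 1 pa L, 2 bod L, 3 ta L, 4 fa L, 5 ko L.
  No heavy syllable in the domain; default to the first syllable of the domain = syllable 1.
  → primary stress on syllable 1.
Suffixed `pa.bod.ta.fa.ko.mi:d.go` (7 syllables):
  The final syllable (7, go) is extrametrical; the stress domain is syllables 1–6.
  Weights: 1 pa L, 2 bod L, 3 ta L, 4 fa L, 5 ko L, 6 mi:d H.
  Heavy syllables in the domain: 6. The leftmost is syllable 6 (mi:d).
  → primary stress on syllable 6.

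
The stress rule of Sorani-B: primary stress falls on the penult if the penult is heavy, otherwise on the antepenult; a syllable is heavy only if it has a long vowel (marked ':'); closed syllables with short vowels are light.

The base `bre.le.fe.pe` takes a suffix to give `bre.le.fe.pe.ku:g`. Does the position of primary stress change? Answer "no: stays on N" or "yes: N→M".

yes: 2→3

Base `bre.le.fe.pe` (4 syllables):
  Weights: 2 le L, 3 fe L, 4 pe L.
  The penult (syllable 3, fe) is light, so stress falls on the antepenult (syllable 2, le).
  → primary stress on syllable 2.
Suffixed `bre.le.fe.pe.ku:g` (5 syllables):
  Weights: 3 fe L, 4 pe L, 5 ku:g H.
  The penult (syllable 4, pe) is light, so stress falls on the antepenult (syllable 3, fe).
  → primary stress on syllable 3.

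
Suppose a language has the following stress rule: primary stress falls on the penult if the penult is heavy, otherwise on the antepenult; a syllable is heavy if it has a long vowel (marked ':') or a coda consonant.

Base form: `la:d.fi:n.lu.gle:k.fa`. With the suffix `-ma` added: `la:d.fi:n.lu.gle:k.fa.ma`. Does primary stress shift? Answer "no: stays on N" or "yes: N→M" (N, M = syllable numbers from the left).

no: stays on 4

Base `la:d.fi:n.lu.gle:k.fa` (5 syllables):
  Weights: 3 lu L, 4 gle:k H, 5 fa L.
  The penult (syllable 4, gle:k) is heavy, so it takes stress.
  → primary stress on syllable 4.
Suffixed `la:d.fi:n.lu.gle:k.fa.ma` (6 syllables):
  Weights: 4 gle:k H, 5 fa L, 6 ma L.
  The penult (syllable 5, fa) is light, so stress falls on the antepenult (syllable 4, gle:k).
  → primary stress on syllable 4.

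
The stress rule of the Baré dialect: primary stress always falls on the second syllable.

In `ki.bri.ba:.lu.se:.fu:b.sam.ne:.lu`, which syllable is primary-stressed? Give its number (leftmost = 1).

The word has 9 syllables; the second syllable is syllable 2 (bri).
Primary stress: syllable 2 → ki.ˈbri.ba:.lu.se:.fu:b.sam.ne:.lu.

2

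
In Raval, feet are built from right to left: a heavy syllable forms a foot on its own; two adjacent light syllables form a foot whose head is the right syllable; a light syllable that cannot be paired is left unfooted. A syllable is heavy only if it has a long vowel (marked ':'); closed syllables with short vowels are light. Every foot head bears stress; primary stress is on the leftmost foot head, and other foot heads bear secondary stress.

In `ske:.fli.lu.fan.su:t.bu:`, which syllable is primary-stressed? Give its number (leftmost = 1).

1

Weights: 1 ske: H, 2 fli L, 3 lu L, 4 fan L, 5 su:t H, 6 bu: H.
Parse right to left (heavy = foot alone; LL = one foot; stranded L unfooted): (ˈske:) fli (lu.ˈfan) (ˈsu:t) (ˈbu:).
Foot heads: 1, 4, 5, 6.
Primary stress on the leftmost head = syllable 1.
Primary stress: syllable 1 → ˈske:.fli.lu.fan.su:t.bu:.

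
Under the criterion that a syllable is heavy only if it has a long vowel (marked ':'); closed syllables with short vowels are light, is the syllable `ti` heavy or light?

`ti`: short vowel, open (no coda). Short vowel → light.

light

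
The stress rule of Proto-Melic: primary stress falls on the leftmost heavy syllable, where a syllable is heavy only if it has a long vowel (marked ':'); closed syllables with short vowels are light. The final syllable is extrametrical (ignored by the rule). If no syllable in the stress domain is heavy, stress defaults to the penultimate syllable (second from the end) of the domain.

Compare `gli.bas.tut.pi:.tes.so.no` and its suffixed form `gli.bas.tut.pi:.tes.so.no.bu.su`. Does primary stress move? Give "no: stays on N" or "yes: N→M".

Base `gli.bas.tut.pi:.tes.so.no` (7 syllables):
  The final syllable (7, no) is extrametrical; the stress domain is syllables 1–6.
  Weights: 1 gli L, 2 bas L, 3 tut L, 4 pi: H, 5 tes L, 6 so L.
  Heavy syllables in the domain: 4. The leftmost is syllable 4 (pi:).
  → primary stress on syllable 4.
Suffixed `gli.bas.tut.pi:.tes.so.no.bu.su` (9 syllables):
  The final syllable (9, su) is extrametrical; the stress domain is syllables 1–8.
  Weights: 1 gli L, 2 bas L, 3 tut L, 4 pi: H, 5 tes L, 6 so L, 7 no L, 8 bu L.
  Heavy syllables in the domain: 4. The leftmost is syllable 4 (pi:).
  → primary stress on syllable 4.

no: stays on 4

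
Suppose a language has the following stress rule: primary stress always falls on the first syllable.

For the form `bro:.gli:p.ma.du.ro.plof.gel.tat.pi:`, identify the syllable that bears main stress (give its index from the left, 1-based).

1

The word has 9 syllables; the first syllable is syllable 1 (bro:).
Primary stress: syllable 1 → ˈbro:.gli:p.ma.du.ro.plof.gel.tat.pi:.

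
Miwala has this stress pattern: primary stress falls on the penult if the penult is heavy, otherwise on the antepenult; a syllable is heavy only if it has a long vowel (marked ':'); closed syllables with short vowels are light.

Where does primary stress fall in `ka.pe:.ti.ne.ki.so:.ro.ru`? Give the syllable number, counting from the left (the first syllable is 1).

Weights: 6 so: H, 7 ro L, 8 ru L.
The penult (syllable 7, ro) is light, so stress falls on the antepenult (syllable 6, so:).
Primary stress: syllable 6 → ka.pe:.ti.ne.ki.ˈso:.ro.ru.

6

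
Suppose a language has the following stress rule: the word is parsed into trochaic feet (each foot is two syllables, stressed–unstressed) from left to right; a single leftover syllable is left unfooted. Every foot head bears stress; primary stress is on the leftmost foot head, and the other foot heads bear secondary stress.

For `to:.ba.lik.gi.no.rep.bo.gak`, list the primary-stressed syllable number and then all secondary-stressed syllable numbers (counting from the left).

primary 1, secondary 3, 5, 7

Parse left to right into trochaic (ˈσσ) feet: (ˈto:.ba) (ˈlik.gi) (ˈno.rep) (ˈbo.gak).
Foot heads (stressed positions): 1, 3, 5, 7.
End Rule Leftmost: primary stress on the leftmost head = syllable 1.
Secondary stress on 3, 5, 7: ˈto:.ba.ˌlik.gi.ˌno.rep.ˌbo.gak.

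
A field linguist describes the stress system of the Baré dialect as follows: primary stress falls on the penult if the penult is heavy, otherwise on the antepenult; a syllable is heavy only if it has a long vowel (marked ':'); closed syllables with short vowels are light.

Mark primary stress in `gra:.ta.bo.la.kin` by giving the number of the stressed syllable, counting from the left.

Weights: 3 bo L, 4 la L, 5 kin L.
The penult (syllable 4, la) is light, so stress falls on the antepenult (syllable 3, bo).
Primary stress: syllable 3 → gra:.ta.ˈbo.la.kin.

3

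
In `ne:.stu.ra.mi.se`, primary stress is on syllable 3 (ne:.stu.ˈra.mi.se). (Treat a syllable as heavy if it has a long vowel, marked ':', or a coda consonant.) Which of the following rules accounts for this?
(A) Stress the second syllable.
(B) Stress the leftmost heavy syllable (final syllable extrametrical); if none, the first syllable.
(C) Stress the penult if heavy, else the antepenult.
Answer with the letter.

C

Rule A → syllable 2 (observed: 3).
Rule B → syllable 1 (observed: 3).
Rule C → syllable 3 ✓.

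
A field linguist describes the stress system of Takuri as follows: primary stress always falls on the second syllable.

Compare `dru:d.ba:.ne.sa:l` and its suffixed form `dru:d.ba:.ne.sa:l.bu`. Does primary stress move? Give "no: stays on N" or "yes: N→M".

no: stays on 2

Base `dru:d.ba:.ne.sa:l` (4 syllables):
  The word has 4 syllables; the second syllable is syllable 2 (ba:).
  → primary stress on syllable 2.
Suffixed `dru:d.ba:.ne.sa:l.bu` (5 syllables):
  The word has 5 syllables; the second syllable is syllable 2 (ba:).
  → primary stress on syllable 2.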